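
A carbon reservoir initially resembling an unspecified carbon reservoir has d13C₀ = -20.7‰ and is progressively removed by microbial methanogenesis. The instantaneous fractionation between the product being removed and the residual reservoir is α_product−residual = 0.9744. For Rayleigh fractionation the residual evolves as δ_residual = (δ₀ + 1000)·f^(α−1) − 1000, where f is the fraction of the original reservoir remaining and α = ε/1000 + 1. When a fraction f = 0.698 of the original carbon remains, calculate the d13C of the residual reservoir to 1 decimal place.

-11.6‰

Rayleigh residual: δ_res = (δ₀ + 1000)·f^(α−1) − 1000
α − 1 = -0.02560
f^(α−1) = 0.698^(-0.02560) = 1.009247
δ_res = (-20.7 + 1000) × 1.009247 − 1000 = 988.355 − 1000 = -11.64‰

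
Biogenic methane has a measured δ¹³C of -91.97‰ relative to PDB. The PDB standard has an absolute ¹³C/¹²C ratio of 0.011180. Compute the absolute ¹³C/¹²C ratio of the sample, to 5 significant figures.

R_sample = R_standard × (δ¹³C/1000 + 1)
R_sample = 0.011180 × (-91.97/1000 + 1) = 0.011180 × 0.908030
R_sample = 0.0101518

0.010152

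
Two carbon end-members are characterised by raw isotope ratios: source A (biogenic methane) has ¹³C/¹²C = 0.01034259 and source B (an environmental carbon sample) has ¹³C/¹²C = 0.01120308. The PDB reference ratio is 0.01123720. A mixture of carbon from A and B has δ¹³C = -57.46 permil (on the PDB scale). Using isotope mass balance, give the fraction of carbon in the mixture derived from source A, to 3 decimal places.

0.711

δ_A = (0.01034259/0.01123720 − 1)×1000 = (0.920389 − 1)×1000 = -79.611 permil
δ_B = (0.01120308/0.01123720 − 1)×1000 = (0.996964 − 1)×1000 = -3.036 permil
f_A = (δ_mix − δ_B)/(δ_A − δ_B) = (-57.46 − (-3.036))/(-79.611 − (-3.036))
f_A = -54.424 / -76.575 = 0.7107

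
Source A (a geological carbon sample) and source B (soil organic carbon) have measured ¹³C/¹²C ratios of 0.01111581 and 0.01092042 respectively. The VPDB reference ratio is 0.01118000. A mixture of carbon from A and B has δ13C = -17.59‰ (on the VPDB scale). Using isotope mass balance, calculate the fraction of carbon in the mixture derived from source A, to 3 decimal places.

0.322

δ_A = (0.01111581/0.01118000 − 1)×1000 = (0.994258 − 1)×1000 = -5.742‰
δ_B = (0.01092042/0.01118000 − 1)×1000 = (0.976782 − 1)×1000 = -23.218‰
f_A = (δ_mix − δ_B)/(δ_A − δ_B) = (-17.59 − (-23.218))/(-5.742 − (-23.218))
f_A = 5.628 / 17.477 = 0.3220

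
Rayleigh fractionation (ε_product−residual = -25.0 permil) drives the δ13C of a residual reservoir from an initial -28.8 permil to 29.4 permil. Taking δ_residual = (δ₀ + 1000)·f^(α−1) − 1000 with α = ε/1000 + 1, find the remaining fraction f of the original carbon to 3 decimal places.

0.097

α − 1 = ε/1000 = -0.0250
(δ_res + 1000)/(δ₀ + 1000) = (29.4 + 1000)/(-28.8 + 1000) = 1029.4/971.2 = 1.059926
f = 1.059926^(1/-0.0250) = exp(ln(1.059926)/-0.0250) = exp(0.05820/-0.0250)
f = exp(-2.3280) = 0.0975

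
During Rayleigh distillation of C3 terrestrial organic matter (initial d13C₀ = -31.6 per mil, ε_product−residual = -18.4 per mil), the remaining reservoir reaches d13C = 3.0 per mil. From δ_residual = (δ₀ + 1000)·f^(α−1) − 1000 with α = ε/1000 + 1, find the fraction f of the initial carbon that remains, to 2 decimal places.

α − 1 = ε/1000 = -0.0184
(δ_res + 1000)/(δ₀ + 1000) = (3.0 + 1000)/(-31.6 + 1000) = 1003.0/968.4 = 1.035729
f = 1.035729^(1/-0.0184) = exp(ln(1.035729)/-0.0184) = exp(0.03511/-0.0184)
f = exp(-1.9079) = 0.1484

0.15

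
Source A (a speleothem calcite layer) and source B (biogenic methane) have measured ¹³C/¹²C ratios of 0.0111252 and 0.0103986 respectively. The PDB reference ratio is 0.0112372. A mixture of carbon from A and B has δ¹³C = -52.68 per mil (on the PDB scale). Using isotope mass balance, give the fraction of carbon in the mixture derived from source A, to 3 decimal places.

δ_A = (0.0111252/0.0112372 − 1)×1000 = (0.990033 − 1)×1000 = -9.967 per mil
δ_B = (0.0103986/0.0112372 − 1)×1000 = (0.925373 − 1)×1000 = -74.627 per mil
f_A = (δ_mix − δ_B)/(δ_A − δ_B) = (-52.68 − (-74.627))/(-9.967 − (-74.627))
f_A = 21.947 / 64.660 = 0.3394

0.339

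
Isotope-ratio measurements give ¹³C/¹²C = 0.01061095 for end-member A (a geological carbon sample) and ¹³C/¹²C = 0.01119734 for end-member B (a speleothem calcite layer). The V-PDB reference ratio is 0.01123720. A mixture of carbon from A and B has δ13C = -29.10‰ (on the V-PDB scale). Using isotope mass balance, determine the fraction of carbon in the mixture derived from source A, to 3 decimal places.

0.490

δ_A = (0.01061095/0.01123720 − 1)×1000 = (0.944270 − 1)×1000 = -55.730‰
δ_B = (0.01119734/0.01123720 − 1)×1000 = (0.996453 − 1)×1000 = -3.547‰
f_A = (δ_mix − δ_B)/(δ_A − δ_B) = (-29.10 − (-3.547))/(-55.730 − (-3.547))
f_A = -25.553 / -52.183 = 0.4897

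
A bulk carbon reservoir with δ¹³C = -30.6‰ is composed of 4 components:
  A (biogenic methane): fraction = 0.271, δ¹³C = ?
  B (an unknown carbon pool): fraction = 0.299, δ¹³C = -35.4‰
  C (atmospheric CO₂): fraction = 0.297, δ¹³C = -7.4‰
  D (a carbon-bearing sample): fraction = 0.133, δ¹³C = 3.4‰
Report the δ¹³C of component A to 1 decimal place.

-67.4‰

Isotope mass balance: δ_bulk = Σ fᵢ·δᵢ.
-30.6 = 0.271×δ_A + 0.299×(-35.4) + 0.297×(-7.4) + 0.133×(3.4)
0.271·δ_A = -30.6 − (-12.330) = -18.270
δ_A = -18.270 / 0.271 = -67.42‰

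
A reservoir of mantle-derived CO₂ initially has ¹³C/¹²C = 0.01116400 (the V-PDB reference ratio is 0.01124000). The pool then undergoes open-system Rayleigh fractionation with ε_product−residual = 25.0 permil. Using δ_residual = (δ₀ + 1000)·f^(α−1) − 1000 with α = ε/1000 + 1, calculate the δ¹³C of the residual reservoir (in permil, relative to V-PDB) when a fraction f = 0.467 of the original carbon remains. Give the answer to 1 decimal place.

-25.5 permil

δ₀ = (0.01116400/0.01124000 − 1)×1000 = (0.993238 − 1)×1000 = -6.762 permil
α − 1 = ε/1000 = 0.0250
f^(α−1) = 0.467^(0.0250) = 0.981144
δ_res = (-6.762 + 1000) × 0.981144 − 1000 = 974.510 − 1000 = -25.49 permil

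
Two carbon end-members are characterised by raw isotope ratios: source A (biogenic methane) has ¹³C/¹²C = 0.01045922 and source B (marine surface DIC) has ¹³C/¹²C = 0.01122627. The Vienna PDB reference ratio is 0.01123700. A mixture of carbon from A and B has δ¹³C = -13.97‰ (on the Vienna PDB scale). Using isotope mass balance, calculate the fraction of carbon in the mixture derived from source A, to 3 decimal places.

δ_A = (0.01045922/0.01123700 − 1)×1000 = (0.930784 − 1)×1000 = -69.216‰
δ_B = (0.01122627/0.01123700 − 1)×1000 = (0.999045 − 1)×1000 = -0.955‰
f_A = (δ_mix − δ_B)/(δ_A − δ_B) = (-13.97 − (-0.955))/(-69.216 − (-0.955))
f_A = -13.015 / -68.261 = 0.1907

0.191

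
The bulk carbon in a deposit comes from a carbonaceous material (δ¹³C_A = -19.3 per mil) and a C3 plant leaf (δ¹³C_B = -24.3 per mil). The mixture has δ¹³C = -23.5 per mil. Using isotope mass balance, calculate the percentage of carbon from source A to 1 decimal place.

16.0%

δ_mix = f_A·δ_A + (1 − f_A)·δ_B  ⇒  f_A = (δ_mix − δ_B)/(δ_A − δ_B)
f_A = (-23.5 − (-24.3)) / (-19.3 − (-24.3))
f_A = 0.8 / 5.0 = 0.1600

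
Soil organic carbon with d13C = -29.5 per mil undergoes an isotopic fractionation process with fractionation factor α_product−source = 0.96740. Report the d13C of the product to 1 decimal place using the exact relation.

-61.1 per mil

δ_product = (δ_source + 1000)·α − 1000
δ_product = (-29.5 + 1000) × 0.96740 − 1000
δ_product = 938.862 − 1000 = -61.14 per mil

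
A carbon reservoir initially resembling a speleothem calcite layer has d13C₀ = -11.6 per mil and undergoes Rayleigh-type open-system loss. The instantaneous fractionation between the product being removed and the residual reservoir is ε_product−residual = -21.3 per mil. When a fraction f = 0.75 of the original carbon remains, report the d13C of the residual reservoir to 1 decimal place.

-5.5 per mil

Rayleigh residual: δ_res = (δ₀ + 1000)·f^(α−1) − 1000
α = ε/1000 + 1 = 0.97870, so α − 1 = -0.02130
f^(α−1) = 0.75^(-0.02130) = 1.006146
δ_res = (-11.6 + 1000) × 1.006146 − 1000 = 994.475 − 1000 = -5.52 per mil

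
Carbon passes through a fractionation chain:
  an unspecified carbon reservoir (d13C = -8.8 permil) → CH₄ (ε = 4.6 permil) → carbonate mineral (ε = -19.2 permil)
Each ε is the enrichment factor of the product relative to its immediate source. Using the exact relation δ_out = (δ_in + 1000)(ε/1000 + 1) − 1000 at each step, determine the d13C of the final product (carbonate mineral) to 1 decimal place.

step 1: δ = (-8.80 + 1000)·(4.6/1000 + 1) − 1000 = -4.24 permil
step 2: δ = (-4.24 + 1000)·(-19.2/1000 + 1) − 1000 = -23.36 permil

-23.4 permil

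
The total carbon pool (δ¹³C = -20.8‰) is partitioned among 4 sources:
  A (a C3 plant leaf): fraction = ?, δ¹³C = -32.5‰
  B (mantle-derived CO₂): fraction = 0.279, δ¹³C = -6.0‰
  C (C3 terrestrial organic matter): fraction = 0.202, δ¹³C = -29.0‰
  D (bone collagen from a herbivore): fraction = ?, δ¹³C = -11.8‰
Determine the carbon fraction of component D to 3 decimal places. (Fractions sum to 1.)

0.174

Let f_D and f_A be the unknown fractions; fractions sum to 1 so f_D + f_A = 0.519.
Mass balance: Σ fᵢ·δᵢ = δ_bulk ⇒ f_D·(-11.8) + f_A·(-32.5) = -20.8 − (-7.532) = -13.268
Substitute f_A = 0.519 − f_D:
f_D·(-11.8 − -32.5) = -13.268 − 0.519×(-32.5) = 3.599
f_D = 3.599 / 20.7 = 0.1739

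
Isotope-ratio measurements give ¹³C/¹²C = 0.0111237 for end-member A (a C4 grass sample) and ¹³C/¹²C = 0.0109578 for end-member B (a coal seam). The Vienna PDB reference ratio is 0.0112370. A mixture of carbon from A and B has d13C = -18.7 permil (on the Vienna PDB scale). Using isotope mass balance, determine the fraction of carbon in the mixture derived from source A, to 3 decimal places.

0.416

δ_A = (0.0111237/0.0112370 − 1)×1000 = (0.989917 − 1)×1000 = -10.083 permil
δ_B = (0.0109578/0.0112370 − 1)×1000 = (0.975154 − 1)×1000 = -24.846 permil
f_A = (δ_mix − δ_B)/(δ_A − δ_B) = (-18.7 − (-24.846))/(-10.083 − (-24.846))
f_A = 6.146 / 14.764 = 0.4163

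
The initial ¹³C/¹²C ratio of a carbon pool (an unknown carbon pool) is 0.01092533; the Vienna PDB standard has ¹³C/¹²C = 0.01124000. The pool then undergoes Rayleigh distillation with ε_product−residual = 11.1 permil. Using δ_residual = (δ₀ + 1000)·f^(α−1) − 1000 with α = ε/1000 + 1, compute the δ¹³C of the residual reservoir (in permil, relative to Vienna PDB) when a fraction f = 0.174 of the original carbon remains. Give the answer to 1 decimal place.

δ₀ = (0.01092533/0.01124000 − 1)×1000 = (0.972004 − 1)×1000 = -27.996 permil
α − 1 = ε/1000 = 0.0111
f^(α−1) = 0.174^(0.0111) = 0.980777
δ_res = (-27.996 + 1000) × 0.980777 − 1000 = 953.319 − 1000 = -46.68 permil

-46.7 permil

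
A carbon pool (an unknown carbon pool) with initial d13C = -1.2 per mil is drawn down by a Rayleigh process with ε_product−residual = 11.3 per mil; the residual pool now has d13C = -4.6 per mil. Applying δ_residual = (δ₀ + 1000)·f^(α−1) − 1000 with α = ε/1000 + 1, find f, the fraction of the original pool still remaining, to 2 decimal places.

0.74

α − 1 = ε/1000 = 0.0113
(δ_res + 1000)/(δ₀ + 1000) = (-4.6 + 1000)/(-1.2 + 1000) = 995.4/998.8 = 0.996596
f = 0.996596^(1/0.0113) = exp(ln(0.996596)/0.0113) = exp(-0.00341/0.0113)
f = exp(-0.3018) = 0.7395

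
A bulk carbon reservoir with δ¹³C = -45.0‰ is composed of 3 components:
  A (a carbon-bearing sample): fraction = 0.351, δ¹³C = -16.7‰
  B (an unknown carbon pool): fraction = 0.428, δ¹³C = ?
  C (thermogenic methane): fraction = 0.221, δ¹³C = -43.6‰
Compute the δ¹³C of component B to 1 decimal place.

Isotope mass balance: δ_bulk = Σ fᵢ·δᵢ.
-45.0 = 0.351×(-16.7) + 0.428×δ_B + 0.221×(-43.6)
0.428·δ_B = -45.0 − (-15.497) = -29.503
δ_B = -29.503 / 0.428 = -68.93‰

-68.9‰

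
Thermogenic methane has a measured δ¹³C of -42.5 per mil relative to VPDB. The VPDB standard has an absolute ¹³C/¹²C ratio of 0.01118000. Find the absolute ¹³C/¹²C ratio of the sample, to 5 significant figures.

0.010705

R_sample = R_standard × (δ¹³C/1000 + 1)
R_sample = 0.01118000 × (-42.5/1000 + 1) = 0.01118000 × 0.957500
R_sample = 0.0107049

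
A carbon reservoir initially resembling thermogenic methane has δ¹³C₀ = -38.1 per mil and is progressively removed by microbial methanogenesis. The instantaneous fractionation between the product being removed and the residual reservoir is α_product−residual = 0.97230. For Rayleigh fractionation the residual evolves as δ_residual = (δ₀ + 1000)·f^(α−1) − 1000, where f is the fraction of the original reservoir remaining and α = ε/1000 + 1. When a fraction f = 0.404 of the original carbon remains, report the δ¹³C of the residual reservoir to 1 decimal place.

-13.6 per mil

Rayleigh residual: δ_res = (δ₀ + 1000)·f^(α−1) − 1000
α − 1 = -0.02770
f^(α−1) = 0.404^(-0.02770) = 1.025423
δ_res = (-38.1 + 1000) × 1.025423 − 1000 = 986.355 − 1000 = -13.65 per mil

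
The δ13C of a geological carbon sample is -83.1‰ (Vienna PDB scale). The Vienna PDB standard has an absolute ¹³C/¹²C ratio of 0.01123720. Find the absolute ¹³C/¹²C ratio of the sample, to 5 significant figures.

0.010303

R_sample = R_standard × (δ13C/1000 + 1)
R_sample = 0.01123720 × (-83.1/1000 + 1) = 0.01123720 × 0.916900
R_sample = 0.0103034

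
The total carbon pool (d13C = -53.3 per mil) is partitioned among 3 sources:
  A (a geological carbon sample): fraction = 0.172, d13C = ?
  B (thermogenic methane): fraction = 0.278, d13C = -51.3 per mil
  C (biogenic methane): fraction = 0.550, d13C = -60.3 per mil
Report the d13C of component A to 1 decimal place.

-34.1 per mil

Isotope mass balance: δ_bulk = Σ fᵢ·δᵢ.
-53.3 = 0.172×δ_A + 0.278×(-51.3) + 0.550×(-60.3)
0.172·δ_A = -53.3 − (-47.426) = -5.874
δ_A = -5.874 / 0.172 = -34.15 per mil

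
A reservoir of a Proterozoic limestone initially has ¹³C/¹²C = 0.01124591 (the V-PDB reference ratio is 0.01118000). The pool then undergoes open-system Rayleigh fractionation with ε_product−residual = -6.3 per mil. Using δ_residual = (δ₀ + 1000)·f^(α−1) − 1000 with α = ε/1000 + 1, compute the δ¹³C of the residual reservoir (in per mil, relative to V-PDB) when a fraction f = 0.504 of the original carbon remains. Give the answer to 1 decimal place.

δ₀ = (0.01124591/0.01118000 − 1)×1000 = (1.005895 − 1)×1000 = 5.895 per mil
α − 1 = ε/1000 = -0.0063
f^(α−1) = 0.504^(-0.0063) = 1.004326
δ_res = (5.895 + 1000) × 1.004326 − 1000 = 1010.247 − 1000 = 10.25 per mil

10.2 per mil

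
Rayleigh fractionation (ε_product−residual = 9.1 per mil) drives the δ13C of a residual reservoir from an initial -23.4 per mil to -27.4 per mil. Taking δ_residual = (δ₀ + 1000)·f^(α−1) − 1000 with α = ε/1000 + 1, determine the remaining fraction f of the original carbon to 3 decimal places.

0.637

α − 1 = ε/1000 = 0.0091
(δ_res + 1000)/(δ₀ + 1000) = (-27.4 + 1000)/(-23.4 + 1000) = 972.6/976.6 = 0.995904
f = 0.995904^(1/0.0091) = exp(ln(0.995904)/0.0091) = exp(-0.00410/0.0091)
f = exp(-0.4510) = 0.6370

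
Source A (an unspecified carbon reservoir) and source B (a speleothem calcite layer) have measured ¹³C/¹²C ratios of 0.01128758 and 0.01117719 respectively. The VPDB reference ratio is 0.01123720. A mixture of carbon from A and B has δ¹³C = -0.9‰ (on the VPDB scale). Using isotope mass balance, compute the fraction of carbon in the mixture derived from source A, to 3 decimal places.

0.452

δ_A = (0.01128758/0.01123720 − 1)×1000 = (1.004483 − 1)×1000 = 4.483‰
δ_B = (0.01117719/0.01123720 − 1)×1000 = (0.994660 − 1)×1000 = -5.340‰
f_A = (δ_mix − δ_B)/(δ_A − δ_B) = (-0.9 − (-5.340))/(4.483 − (-5.340))
f_A = 4.440 / 9.824 = 0.4520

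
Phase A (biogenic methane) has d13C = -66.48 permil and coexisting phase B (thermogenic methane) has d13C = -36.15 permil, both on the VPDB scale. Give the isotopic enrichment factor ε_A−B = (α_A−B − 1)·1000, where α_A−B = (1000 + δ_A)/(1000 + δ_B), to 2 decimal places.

-31.47 permil

α_A−B = (1000 + -66.48) / (1000 + -36.15) = 933.52 / 963.85 = 0.968532
ε_A−B = (0.968532 − 1) × 1000 = -31.468 permil
(The approximation ε ≈ δ_A − δ_B would give -30.33 permil.)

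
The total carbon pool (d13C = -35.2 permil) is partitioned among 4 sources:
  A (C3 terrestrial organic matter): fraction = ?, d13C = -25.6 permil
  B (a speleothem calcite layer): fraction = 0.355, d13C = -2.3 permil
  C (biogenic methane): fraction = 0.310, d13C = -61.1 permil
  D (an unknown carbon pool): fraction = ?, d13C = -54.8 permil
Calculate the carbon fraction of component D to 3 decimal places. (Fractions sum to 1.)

0.235

Let f_D and f_A be the unknown fractions; fractions sum to 1 so f_D + f_A = 0.335.
Mass balance: Σ fᵢ·δᵢ = δ_bulk ⇒ f_D·(-54.8) + f_A·(-25.6) = -35.2 − (-19.758) = -15.443
Substitute f_A = 0.335 − f_D:
f_D·(-54.8 − -25.6) = -15.443 − 0.335×(-25.6) = -6.867
f_D = -6.867 / -29.2 = 0.2352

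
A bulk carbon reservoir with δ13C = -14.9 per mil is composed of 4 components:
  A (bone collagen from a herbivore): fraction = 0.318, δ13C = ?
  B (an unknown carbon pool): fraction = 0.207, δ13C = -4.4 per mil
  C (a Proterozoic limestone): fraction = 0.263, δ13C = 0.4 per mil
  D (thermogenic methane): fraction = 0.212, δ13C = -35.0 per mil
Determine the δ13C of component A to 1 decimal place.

Isotope mass balance: δ_bulk = Σ fᵢ·δᵢ.
-14.9 = 0.318×δ_A + 0.207×(-4.4) + 0.263×(0.4) + 0.212×(-35.0)
0.318·δ_A = -14.9 − (-8.226) = -6.674
δ_A = -6.674 / 0.318 = -20.99 per mil

-21.0 per mil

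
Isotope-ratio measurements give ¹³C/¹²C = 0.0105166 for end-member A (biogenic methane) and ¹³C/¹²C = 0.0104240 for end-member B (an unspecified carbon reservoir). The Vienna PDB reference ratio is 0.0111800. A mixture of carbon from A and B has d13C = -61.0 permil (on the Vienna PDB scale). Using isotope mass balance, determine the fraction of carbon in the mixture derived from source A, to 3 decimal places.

δ_A = (0.0105166/0.0111800 − 1)×1000 = (0.940662 − 1)×1000 = -59.338 permil
δ_B = (0.0104240/0.0111800 − 1)×1000 = (0.932379 − 1)×1000 = -67.621 permil
f_A = (δ_mix − δ_B)/(δ_A − δ_B) = (-61.0 − (-67.621))/(-59.338 − (-67.621))
f_A = 6.621 / 8.283 = 0.7994

0.799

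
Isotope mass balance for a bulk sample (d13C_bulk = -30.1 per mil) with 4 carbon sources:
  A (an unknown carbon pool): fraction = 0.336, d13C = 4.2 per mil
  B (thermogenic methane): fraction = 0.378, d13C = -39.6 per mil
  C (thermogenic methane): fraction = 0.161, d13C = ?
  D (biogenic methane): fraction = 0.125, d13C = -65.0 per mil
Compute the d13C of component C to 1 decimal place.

Isotope mass balance: δ_bulk = Σ fᵢ·δᵢ.
-30.1 = 0.336×(4.2) + 0.378×(-39.6) + 0.161×δ_C + 0.125×(-65.0)
0.161·δ_C = -30.1 − (-21.683) = -8.417
δ_C = -8.417 / 0.161 = -52.28 per mil

-52.3 per mil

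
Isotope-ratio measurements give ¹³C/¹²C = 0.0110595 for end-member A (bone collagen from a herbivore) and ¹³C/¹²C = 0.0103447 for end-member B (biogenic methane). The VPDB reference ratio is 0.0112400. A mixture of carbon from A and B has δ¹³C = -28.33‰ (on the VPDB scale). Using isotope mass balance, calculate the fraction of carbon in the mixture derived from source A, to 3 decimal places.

0.807

δ_A = (0.0110595/0.0112400 − 1)×1000 = (0.983941 − 1)×1000 = -16.059‰
δ_B = (0.0103447/0.0112400 − 1)×1000 = (0.920347 − 1)×1000 = -79.653‰
f_A = (δ_mix − δ_B)/(δ_A − δ_B) = (-28.33 − (-79.653))/(-16.059 − (-79.653))
f_A = 51.323 / 63.594 = 0.8070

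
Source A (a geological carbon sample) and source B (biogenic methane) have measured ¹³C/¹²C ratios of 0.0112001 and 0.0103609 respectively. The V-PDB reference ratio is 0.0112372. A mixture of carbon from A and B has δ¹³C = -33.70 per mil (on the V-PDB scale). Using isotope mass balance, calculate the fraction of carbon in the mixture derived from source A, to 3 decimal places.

δ_A = (0.0112001/0.0112372 − 1)×1000 = (0.996698 − 1)×1000 = -3.302 per mil
δ_B = (0.0103609/0.0112372 − 1)×1000 = (0.922018 − 1)×1000 = -77.982 per mil
f_A = (δ_mix − δ_B)/(δ_A − δ_B) = (-33.70 − (-77.982))/(-3.302 − (-77.982))
f_A = 44.282 / 74.681 = 0.5930

0.593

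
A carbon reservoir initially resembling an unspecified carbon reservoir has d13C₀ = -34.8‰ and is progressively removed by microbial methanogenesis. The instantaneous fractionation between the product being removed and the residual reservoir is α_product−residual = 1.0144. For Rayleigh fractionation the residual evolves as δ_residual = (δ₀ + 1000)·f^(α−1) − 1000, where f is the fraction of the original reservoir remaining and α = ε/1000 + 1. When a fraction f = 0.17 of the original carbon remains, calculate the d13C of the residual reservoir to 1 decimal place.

-59.1‰

Rayleigh residual: δ_res = (δ₀ + 1000)·f^(α−1) − 1000
α − 1 = 0.01440
f^(α−1) = 0.17^(0.01440) = 0.974807
δ_res = (-34.8 + 1000) × 0.974807 − 1000 = 940.883 − 1000 = -59.12‰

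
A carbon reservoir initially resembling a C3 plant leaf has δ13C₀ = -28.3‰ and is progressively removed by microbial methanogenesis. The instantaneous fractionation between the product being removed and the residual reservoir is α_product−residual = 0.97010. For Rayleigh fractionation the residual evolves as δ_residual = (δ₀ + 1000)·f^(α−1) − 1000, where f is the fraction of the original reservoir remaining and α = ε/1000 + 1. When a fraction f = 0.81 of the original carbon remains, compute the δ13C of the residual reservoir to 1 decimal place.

-22.2‰

Rayleigh residual: δ_res = (δ₀ + 1000)·f^(α−1) − 1000
α − 1 = -0.02990
f^(α−1) = 0.81^(-0.02990) = 1.006320
δ_res = (-28.3 + 1000) × 1.006320 − 1000 = 977.842 − 1000 = -22.16‰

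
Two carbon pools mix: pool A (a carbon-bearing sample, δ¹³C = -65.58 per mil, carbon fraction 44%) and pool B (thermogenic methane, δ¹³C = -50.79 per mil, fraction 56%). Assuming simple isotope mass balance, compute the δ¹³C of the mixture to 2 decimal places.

δ_mix = f_A·δ_A + f_B·δ_B
δ_mix = 0.44 × (-65.58) + 0.56 × (-50.79)
δ_mix = -28.855 + -28.442 = -57.298 per mil

-57.30 per mil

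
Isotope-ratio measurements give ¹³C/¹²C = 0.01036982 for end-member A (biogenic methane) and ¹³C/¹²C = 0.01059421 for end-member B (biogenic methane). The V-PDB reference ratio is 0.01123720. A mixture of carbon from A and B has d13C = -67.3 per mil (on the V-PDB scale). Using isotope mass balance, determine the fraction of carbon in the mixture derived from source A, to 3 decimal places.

δ_A = (0.01036982/0.01123720 − 1)×1000 = (0.922812 − 1)×1000 = -77.188 per mil
δ_B = (0.01059421/0.01123720 − 1)×1000 = (0.942780 − 1)×1000 = -57.220 per mil
f_A = (δ_mix − δ_B)/(δ_A − δ_B) = (-67.3 − (-57.220))/(-77.188 − (-57.220))
f_A = -10.080 / -19.968 = 0.5048

0.505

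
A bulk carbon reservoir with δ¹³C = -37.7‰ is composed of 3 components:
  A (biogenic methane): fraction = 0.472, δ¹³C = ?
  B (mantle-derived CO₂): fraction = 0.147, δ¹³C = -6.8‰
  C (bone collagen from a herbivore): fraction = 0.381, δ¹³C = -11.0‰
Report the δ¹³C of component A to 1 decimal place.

Isotope mass balance: δ_bulk = Σ fᵢ·δᵢ.
-37.7 = 0.472×δ_A + 0.147×(-6.8) + 0.381×(-11.0)
0.472·δ_A = -37.7 − (-5.191) = -32.509
δ_A = -32.509 / 0.472 = -68.88‰

-68.9‰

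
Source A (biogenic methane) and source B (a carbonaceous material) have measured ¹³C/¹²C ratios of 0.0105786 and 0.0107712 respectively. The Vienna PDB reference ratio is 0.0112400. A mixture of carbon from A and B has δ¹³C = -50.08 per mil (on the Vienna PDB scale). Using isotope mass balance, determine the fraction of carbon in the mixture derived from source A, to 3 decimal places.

0.489

δ_A = (0.0105786/0.0112400 − 1)×1000 = (0.941157 − 1)×1000 = -58.843 per mil
δ_B = (0.0107712/0.0112400 − 1)×1000 = (0.958292 − 1)×1000 = -41.708 per mil
f_A = (δ_mix − δ_B)/(δ_A − δ_B) = (-50.08 − (-41.708))/(-58.843 − (-41.708))
f_A = -8.372 / -17.135 = 0.4886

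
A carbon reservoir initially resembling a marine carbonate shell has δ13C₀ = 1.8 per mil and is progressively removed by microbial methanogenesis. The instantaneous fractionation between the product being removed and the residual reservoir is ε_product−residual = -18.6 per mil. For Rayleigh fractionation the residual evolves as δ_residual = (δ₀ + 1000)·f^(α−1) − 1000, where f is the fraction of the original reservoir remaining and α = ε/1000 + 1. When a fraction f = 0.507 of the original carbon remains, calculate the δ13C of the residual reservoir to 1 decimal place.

Rayleigh residual: δ_res = (δ₀ + 1000)·f^(α−1) − 1000
α = ε/1000 + 1 = 0.98140, so α − 1 = -0.01860
f^(α−1) = 0.507^(-0.01860) = 1.012714
δ_res = (1.8 + 1000) × 1.012714 − 1000 = 1014.537 − 1000 = 14.54 per mil

14.5 per mil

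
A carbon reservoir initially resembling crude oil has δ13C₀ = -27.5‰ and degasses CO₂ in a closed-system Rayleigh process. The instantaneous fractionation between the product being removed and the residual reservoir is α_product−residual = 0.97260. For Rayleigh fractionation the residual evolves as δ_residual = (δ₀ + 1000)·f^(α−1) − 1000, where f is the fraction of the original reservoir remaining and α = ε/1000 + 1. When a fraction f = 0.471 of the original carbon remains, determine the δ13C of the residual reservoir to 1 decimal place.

Rayleigh residual: δ_res = (δ₀ + 1000)·f^(α−1) − 1000
α − 1 = -0.02740
f^(α−1) = 0.471^(-0.02740) = 1.020844
δ_res = (-27.5 + 1000) × 1.020844 − 1000 = 992.770 − 1000 = -7.23‰

-7.2‰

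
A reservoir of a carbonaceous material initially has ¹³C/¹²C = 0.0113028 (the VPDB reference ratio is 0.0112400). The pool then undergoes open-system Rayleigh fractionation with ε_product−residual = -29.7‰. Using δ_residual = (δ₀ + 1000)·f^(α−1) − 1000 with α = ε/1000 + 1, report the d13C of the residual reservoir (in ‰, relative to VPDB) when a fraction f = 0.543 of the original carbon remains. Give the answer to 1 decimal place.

24.0‰

δ₀ = (0.0113028/0.0112400 − 1)×1000 = (1.005587 − 1)×1000 = 5.587‰
α − 1 = ε/1000 = -0.0297
f^(α−1) = 0.543^(-0.0297) = 1.018302
δ_res = (5.587 + 1000) × 1.018302 − 1000 = 1023.991 − 1000 = 23.99‰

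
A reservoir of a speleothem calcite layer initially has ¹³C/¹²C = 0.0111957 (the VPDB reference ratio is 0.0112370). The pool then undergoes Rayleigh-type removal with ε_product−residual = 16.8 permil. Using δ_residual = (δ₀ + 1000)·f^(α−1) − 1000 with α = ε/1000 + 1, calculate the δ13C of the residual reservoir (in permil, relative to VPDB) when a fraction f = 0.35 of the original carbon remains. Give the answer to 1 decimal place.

δ₀ = (0.0111957/0.0112370 − 1)×1000 = (0.996325 − 1)×1000 = -3.675 permil
α − 1 = ε/1000 = 0.0168
f^(α−1) = 0.35^(0.0168) = 0.982518
δ_res = (-3.675 + 1000) × 0.982518 − 1000 = 978.907 − 1000 = -21.09 permil

-21.1 permil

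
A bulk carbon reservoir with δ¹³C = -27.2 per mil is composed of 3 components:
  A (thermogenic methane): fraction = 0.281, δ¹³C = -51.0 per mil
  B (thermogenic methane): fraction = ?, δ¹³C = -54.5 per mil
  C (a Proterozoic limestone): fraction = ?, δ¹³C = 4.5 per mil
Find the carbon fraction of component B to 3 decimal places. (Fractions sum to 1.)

0.273

Let f_B and f_C be the unknown fractions; fractions sum to 1 so f_B + f_C = 0.719.
Mass balance: Σ fᵢ·δᵢ = δ_bulk ⇒ f_B·(-54.5) + f_C·(4.5) = -27.2 − (-14.331) = -12.869
Substitute f_C = 0.719 − f_B:
f_B·(-54.5 − 4.5) = -12.869 − 0.719×(4.5) = -16.104
f_B = -16.104 / -59.0 = 0.2730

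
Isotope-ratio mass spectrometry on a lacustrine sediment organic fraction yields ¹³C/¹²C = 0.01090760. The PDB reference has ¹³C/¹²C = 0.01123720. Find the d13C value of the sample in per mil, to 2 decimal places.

d13C = (R_sample / R_standard − 1) × 1000
R_sample / R_standard = 0.01090760 / 0.01123720 = 0.970669
d13C = (0.970669 − 1) × 1000 = -29.331 per mil

-29.33 per mil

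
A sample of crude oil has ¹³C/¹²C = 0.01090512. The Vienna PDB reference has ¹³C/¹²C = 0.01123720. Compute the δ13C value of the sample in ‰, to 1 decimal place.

δ13C = (R_sample / R_standard − 1) × 1000
R_sample / R_standard = 0.01090512 / 0.01123720 = 0.970448
δ13C = (0.970448 − 1) × 1000 = -29.55‰

-29.6‰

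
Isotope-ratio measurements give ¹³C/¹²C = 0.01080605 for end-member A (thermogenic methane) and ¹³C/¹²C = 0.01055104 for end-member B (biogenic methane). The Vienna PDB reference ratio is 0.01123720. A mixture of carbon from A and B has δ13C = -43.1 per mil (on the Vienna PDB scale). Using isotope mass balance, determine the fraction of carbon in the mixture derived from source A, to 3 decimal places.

δ_A = (0.01080605/0.01123720 − 1)×1000 = (0.961632 − 1)×1000 = -38.368 per mil
δ_B = (0.01055104/0.01123720 − 1)×1000 = (0.938939 − 1)×1000 = -61.061 per mil
f_A = (δ_mix − δ_B)/(δ_A − δ_B) = (-43.1 − (-61.061))/(-38.368 − (-61.061))
f_A = 17.961 / 22.693 = 0.7915

0.791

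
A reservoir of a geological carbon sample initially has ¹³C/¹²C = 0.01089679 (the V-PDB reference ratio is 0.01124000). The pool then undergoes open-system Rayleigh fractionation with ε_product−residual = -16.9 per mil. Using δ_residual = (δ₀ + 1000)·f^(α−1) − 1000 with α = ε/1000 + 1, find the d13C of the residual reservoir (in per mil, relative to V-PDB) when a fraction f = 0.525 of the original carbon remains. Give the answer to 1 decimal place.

δ₀ = (0.01089679/0.01124000 − 1)×1000 = (0.969465 − 1)×1000 = -30.535 per mil
α − 1 = ε/1000 = -0.0169
f^(α−1) = 0.525^(-0.0169) = 1.010949
δ_res = (-30.535 + 1000) × 1.010949 − 1000 = 980.080 − 1000 = -19.92 per mil

-19.9 per mil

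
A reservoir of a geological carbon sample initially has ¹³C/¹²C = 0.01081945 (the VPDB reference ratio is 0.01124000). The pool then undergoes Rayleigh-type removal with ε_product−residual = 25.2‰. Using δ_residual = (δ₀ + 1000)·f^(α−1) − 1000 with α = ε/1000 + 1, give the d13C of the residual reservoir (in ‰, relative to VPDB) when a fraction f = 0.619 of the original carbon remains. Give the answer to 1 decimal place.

-49.0‰

δ₀ = (0.01081945/0.01124000 − 1)×1000 = (0.962585 − 1)×1000 = -37.415‰
α − 1 = ε/1000 = 0.0252
f^(α−1) = 0.619^(0.0252) = 0.987986
δ_res = (-37.415 + 1000) × 0.987986 − 1000 = 951.020 − 1000 = -48.98‰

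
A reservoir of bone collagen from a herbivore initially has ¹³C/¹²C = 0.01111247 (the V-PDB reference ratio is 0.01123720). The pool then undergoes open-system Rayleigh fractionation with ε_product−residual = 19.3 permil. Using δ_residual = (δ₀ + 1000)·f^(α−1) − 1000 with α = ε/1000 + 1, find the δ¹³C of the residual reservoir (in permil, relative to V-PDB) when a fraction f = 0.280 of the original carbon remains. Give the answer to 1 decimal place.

δ₀ = (0.01111247/0.01123720 − 1)×1000 = (0.988900 − 1)×1000 = -11.100 permil
α − 1 = ε/1000 = 0.0193
f^(α−1) = 0.280^(0.0193) = 0.975731
δ_res = (-11.100 + 1000) × 0.975731 − 1000 = 964.901 − 1000 = -35.10 permil

-35.1 permil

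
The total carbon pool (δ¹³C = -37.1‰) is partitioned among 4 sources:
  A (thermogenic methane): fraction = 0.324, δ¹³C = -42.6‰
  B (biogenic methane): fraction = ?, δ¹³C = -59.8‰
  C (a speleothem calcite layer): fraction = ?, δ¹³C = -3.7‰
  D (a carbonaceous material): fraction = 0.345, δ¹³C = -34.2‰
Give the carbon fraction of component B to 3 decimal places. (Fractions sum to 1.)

Let f_B and f_C be the unknown fractions; fractions sum to 1 so f_B + f_C = 0.331.
Mass balance: Σ fᵢ·δᵢ = δ_bulk ⇒ f_B·(-59.8) + f_C·(-3.7) = -37.1 − (-25.601) = -11.499
Substitute f_C = 0.331 − f_B:
f_B·(-59.8 − -3.7) = -11.499 − 0.331×(-3.7) = -10.274
f_B = -10.274 / -56.1 = 0.1831

0.183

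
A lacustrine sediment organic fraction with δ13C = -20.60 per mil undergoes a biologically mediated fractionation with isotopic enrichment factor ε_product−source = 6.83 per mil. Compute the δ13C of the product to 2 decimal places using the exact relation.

To first order, δ_product ≈ δ_source + ε = -13.77 per mil.
Exactly, δ_product = (δ_source + 1000)·(ε/1000 + 1) − 1000.
δ_product = (-20.60 + 1000) × (6.83/1000 + 1) − 1000
δ_product = -13.911 per mil

-13.91 per mil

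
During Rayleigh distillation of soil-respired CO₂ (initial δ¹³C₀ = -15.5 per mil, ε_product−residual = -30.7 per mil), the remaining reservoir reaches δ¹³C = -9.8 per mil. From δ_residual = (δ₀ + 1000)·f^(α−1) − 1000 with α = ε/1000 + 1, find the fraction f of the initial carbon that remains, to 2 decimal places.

α − 1 = ε/1000 = -0.0307
(δ_res + 1000)/(δ₀ + 1000) = (-9.8 + 1000)/(-15.5 + 1000) = 990.2/984.5 = 1.005790
f = 1.005790^(1/-0.0307) = exp(ln(1.005790)/-0.0307) = exp(0.00577/-0.0307)
f = exp(-0.1880) = 0.8286

0.83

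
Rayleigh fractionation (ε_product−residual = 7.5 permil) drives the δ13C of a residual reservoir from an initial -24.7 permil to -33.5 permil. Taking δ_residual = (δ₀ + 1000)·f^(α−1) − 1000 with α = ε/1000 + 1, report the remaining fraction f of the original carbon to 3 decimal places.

α − 1 = ε/1000 = 0.0075
(δ_res + 1000)/(δ₀ + 1000) = (-33.5 + 1000)/(-24.7 + 1000) = 966.5/975.3 = 0.990977
f = 0.990977^(1/0.0075) = exp(ln(0.990977)/0.0075) = exp(-0.00906/0.0075)
f = exp(-1.2085) = 0.2986

0.299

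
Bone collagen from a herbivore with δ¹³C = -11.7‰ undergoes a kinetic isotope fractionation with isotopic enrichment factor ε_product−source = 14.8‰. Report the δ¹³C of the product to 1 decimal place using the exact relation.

To first order, δ_product ≈ δ_source + ε = 3.1‰.
Exactly, δ_product = (δ_source + 1000)·(ε/1000 + 1) − 1000.
δ_product = (-11.7 + 1000) × (14.8/1000 + 1) − 1000
δ_product = 2.93‰

2.9‰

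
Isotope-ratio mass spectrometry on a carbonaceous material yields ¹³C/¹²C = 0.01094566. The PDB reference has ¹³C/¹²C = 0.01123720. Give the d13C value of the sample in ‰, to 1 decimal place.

-25.9‰

d13C = (R_sample / R_standard − 1) × 1000
R_sample / R_standard = 0.01094566 / 0.01123720 = 0.974056
d13C = (0.974056 − 1) × 1000 = -25.94‰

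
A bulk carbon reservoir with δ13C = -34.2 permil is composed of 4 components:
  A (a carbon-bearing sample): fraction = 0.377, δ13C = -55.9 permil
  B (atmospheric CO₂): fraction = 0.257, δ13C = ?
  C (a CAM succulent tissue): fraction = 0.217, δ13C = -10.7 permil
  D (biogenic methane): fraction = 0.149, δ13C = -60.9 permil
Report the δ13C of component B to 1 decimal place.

Isotope mass balance: δ_bulk = Σ fᵢ·δᵢ.
-34.2 = 0.377×(-55.9) + 0.257×δ_B + 0.217×(-10.7) + 0.149×(-60.9)
0.257·δ_B = -34.2 − (-32.470) = -1.730
δ_B = -1.730 / 0.257 = -6.73 permil

-6.7 permil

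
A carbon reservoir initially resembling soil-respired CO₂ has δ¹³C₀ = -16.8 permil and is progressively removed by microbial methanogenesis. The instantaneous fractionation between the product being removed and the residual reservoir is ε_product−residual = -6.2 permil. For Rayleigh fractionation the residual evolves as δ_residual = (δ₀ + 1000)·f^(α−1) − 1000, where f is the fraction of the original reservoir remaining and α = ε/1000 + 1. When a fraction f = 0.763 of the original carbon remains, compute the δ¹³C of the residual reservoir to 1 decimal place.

-15.1 permil

Rayleigh residual: δ_res = (δ₀ + 1000)·f^(α−1) − 1000
α = ε/1000 + 1 = 0.99380, so α − 1 = -0.00620
f^(α−1) = 0.763^(-0.00620) = 1.001678
δ_res = (-16.8 + 1000) × 1.001678 − 1000 = 984.850 − 1000 = -15.15 permil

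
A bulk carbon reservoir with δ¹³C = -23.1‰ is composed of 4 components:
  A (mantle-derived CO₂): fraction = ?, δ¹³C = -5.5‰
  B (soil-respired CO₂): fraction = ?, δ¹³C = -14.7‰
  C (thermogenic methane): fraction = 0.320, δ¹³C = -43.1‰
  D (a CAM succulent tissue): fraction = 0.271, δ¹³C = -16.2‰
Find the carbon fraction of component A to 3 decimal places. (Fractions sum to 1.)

Let f_A and f_B be the unknown fractions; fractions sum to 1 so f_A + f_B = 0.409.
Mass balance: Σ fᵢ·δᵢ = δ_bulk ⇒ f_A·(-5.5) + f_B·(-14.7) = -23.1 − (-18.182) = -4.918
Substitute f_B = 0.409 − f_A:
f_A·(-5.5 − -14.7) = -4.918 − 0.409×(-14.7) = 1.095
f_A = 1.095 / 9.2 = 0.1190

0.119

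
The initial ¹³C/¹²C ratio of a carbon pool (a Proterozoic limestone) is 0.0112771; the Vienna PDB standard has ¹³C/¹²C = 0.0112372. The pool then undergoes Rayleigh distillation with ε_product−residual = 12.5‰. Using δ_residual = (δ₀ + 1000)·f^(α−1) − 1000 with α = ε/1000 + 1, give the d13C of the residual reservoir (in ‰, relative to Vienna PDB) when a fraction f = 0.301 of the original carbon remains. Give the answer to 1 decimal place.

-11.4‰

δ₀ = (0.0112771/0.0112372 − 1)×1000 = (1.003551 − 1)×1000 = 3.551‰
α − 1 = ε/1000 = 0.0125
f^(α−1) = 0.301^(0.0125) = 0.985104
δ_res = (3.551 + 1000) × 0.985104 − 1000 = 988.602 − 1000 = -11.40‰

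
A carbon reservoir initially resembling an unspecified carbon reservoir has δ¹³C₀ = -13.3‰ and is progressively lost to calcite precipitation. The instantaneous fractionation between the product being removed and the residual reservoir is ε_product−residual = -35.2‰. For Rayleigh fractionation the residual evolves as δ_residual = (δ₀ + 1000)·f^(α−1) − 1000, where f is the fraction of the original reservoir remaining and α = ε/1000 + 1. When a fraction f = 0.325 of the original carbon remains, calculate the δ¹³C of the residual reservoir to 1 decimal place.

26.5‰

Rayleigh residual: δ_res = (δ₀ + 1000)·f^(α−1) − 1000
α = ε/1000 + 1 = 0.96480, so α − 1 = -0.03520
f^(α−1) = 0.325^(-0.03520) = 1.040355
δ_res = (-13.3 + 1000) × 1.040355 − 1000 = 1026.519 − 1000 = 26.52‰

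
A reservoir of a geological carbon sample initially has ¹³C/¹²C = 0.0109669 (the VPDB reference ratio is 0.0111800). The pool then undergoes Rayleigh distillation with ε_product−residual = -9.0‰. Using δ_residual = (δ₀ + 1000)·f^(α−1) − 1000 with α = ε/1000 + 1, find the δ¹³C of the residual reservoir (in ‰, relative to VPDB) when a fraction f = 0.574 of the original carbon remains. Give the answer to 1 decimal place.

δ₀ = (0.0109669/0.0111800 − 1)×1000 = (0.980939 − 1)×1000 = -19.061‰
α − 1 = ε/1000 = -0.0090
f^(α−1) = 0.574^(-0.0090) = 1.005009
δ_res = (-19.061 + 1000) × 1.005009 − 1000 = 985.852 − 1000 = -14.15‰

-14.1‰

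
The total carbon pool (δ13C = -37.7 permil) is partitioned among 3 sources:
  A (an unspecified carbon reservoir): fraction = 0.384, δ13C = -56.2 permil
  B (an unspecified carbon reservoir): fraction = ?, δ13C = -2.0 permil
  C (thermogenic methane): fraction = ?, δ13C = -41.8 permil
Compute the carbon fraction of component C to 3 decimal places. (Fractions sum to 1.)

0.374

Let f_C and f_B be the unknown fractions; fractions sum to 1 so f_C + f_B = 0.616.
Mass balance: Σ fᵢ·δᵢ = δ_bulk ⇒ f_C·(-41.8) + f_B·(-2.0) = -37.7 − (-21.581) = -16.119
Substitute f_B = 0.616 − f_C:
f_C·(-41.8 − -2.0) = -16.119 − 0.616×(-2.0) = -14.887
f_C = -14.887 / -39.8 = 0.3741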